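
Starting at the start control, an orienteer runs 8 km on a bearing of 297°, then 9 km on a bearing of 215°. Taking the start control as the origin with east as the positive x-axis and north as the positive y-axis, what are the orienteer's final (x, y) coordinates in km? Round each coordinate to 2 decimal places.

(-12.29, -3.74)

Leg 1 (297°, 8 km): east 8 sin 297° = -7.13, north 8 cos 297° = 3.63
Leg 2 (215°, 9 km): east 9 sin 215° = -5.16, north 9 cos 215° = -7.37
Summing: -12.29 km east, -3.74 km north → (-12.29, -3.74).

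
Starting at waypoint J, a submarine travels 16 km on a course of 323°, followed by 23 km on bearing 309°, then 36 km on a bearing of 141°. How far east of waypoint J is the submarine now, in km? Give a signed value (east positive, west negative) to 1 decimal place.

Leg 1 (323°, 16 km): east 16 sin 323° = -9.63, north 16 cos 323° = 12.78
Leg 2 (309°, 23 km): east 23 sin 309° = -17.87, north 23 cos 309° = 14.47
Leg 3 (141°, 36 km): east 36 sin 141° = 22.66, north 36 cos 141° = -27.98
Net east component: -4.85 km.

-4.8 km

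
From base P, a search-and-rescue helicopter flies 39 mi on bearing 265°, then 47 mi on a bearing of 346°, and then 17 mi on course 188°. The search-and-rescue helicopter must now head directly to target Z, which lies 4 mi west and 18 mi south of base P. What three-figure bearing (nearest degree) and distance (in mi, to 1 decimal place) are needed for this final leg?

Leg 1 (265°, 39 mi): east 39 sin 265° = -38.85, north 39 cos 265° = -3.40
Leg 2 (346°, 47 mi): east 47 sin 346° = -11.37, north 47 cos 346° = 45.60
Leg 3 (188°, 17 mi): east 17 sin 188° = -2.37, north 17 cos 188° = -16.83
Current position: (-52.59, 25.37). Target: (-4, -18). Remaining: Δeast = 48.59, Δnorth = -43.37.
Bearing = atan2(48.59, -43.37) mod 360° = 131.75°; distance = √((48.59)² + (-43.37)²) = 65.129 mi.

132°, 65.1 mi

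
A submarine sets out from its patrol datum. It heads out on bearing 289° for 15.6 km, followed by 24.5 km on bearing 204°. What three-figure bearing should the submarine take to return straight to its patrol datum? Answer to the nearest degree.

Leg 1 (289°, 15.6 km): east 15.6 sin 289° = -14.75, north 15.6 cos 289° = 5.08
Leg 2 (204°, 24.5 km): east 24.5 sin 204° = -9.97, north 24.5 cos 204° = -22.38
Net displacement: -24.72 east, -17.30 north. Direction back to start is (24.72, 17.30): bearing = atan2(24.72, 17.30) mod 360° = 55.00° ≈ 055°.

055°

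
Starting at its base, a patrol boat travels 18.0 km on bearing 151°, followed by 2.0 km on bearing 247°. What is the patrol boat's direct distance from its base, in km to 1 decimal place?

17.9 km

Leg 1 (151°, 18.0 km): east 18.0 sin 151° = 8.73, north 18.0 cos 151° = -15.74
Leg 2 (247°, 2.0 km): east 2.0 sin 247° = -1.84, north 2.0 cos 247° = -0.78
Net: 6.89 east, -16.52 north. Distance = √((6.89)² + (-16.52)²) = 17.902 km.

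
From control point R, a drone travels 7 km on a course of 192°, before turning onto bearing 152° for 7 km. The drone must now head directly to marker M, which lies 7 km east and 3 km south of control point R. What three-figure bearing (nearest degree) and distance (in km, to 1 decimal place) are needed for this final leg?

Leg 1 (192°, 7 km): east 7 sin 192° = -1.46, north 7 cos 192° = -6.85
Leg 2 (152°, 7 km): east 7 sin 152° = 3.29, north 7 cos 152° = -6.18
Current position: (1.83, -13.03). Target: (7, -3). Remaining: Δeast = 5.17, Δnorth = 10.03.
Bearing = atan2(5.17, 10.03) mod 360° = 27.27°; distance = √((5.17)² + (10.03)²) = 11.282 km.

027°, 11.3 km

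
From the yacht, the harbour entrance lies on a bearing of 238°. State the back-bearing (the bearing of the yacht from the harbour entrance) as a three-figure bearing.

058°

Back-bearing = 238° − 180° = 058°.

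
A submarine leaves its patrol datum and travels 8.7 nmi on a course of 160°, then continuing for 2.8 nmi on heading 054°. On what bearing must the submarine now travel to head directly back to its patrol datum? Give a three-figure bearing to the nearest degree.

Leg 1 (160°, 8.7 nmi): east 8.7 sin 160° = 2.98, north 8.7 cos 160° = -8.18
Leg 2 (054°, 2.8 nmi): east 2.8 sin 54° = 2.27, north 2.8 cos 54° = 1.65
Net displacement: 5.24 east, -6.53 north. Direction back to start is (-5.24, 6.53): bearing = atan2(-5.24, 6.53) mod 360° = 321.25° ≈ 321°.

321°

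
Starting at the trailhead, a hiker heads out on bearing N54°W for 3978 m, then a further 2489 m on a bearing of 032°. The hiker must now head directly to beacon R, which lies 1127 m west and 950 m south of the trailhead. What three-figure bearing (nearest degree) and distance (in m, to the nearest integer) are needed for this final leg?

172°, 5454 m

Leg 1 (N54°W, 3978 m): east 3978 sin 306° = -3218.27, north 3978 cos 306° = 2338.21
Leg 2 (032°, 2489 m): east 2489 sin 32° = 1318.97, north 2489 cos 32° = 2110.79
Current position: (-1899.30, 4449.00). Target: (-1127, -950). Remaining: Δeast = 772.30, Δnorth = -5399.00.
Bearing = atan2(772.30, -5399.00) mod 360° = 171.86°; distance = √((772.30)² + (-5399.00)²) = 5453.959 m.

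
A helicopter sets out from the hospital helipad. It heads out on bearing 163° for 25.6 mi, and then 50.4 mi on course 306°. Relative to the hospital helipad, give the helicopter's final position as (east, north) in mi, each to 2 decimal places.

Leg 1 (163°, 25.6 mi): east 25.6 sin 163° = 7.48, north 25.6 cos 163° = -24.48
Leg 2 (306°, 50.4 mi): east 50.4 sin 306° = -40.77, north 50.4 cos 306° = 29.62
Summing: -33.29 mi east, 5.14 mi north → (-33.29, 5.14).

(-33.29, 5.14)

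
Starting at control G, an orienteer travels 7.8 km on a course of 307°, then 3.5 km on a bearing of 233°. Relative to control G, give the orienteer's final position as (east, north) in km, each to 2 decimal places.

Leg 1 (307°, 7.8 km): east 7.8 sin 307° = -6.23, north 7.8 cos 307° = 4.69
Leg 2 (233°, 3.5 km): east 3.5 sin 233° = -2.80, north 3.5 cos 233° = -2.11
Summing: -9.02 km east, 2.59 km north → (-9.02, 2.59).

(-9.02, 2.59)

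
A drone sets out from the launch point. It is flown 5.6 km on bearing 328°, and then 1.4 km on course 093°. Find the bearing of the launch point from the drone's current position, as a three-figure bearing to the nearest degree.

161°

Leg 1 (328°, 5.6 km): east 5.6 sin 328° = -2.97, north 5.6 cos 328° = 4.75
Leg 2 (093°, 1.4 km): east 1.4 sin 93° = 1.40, north 1.4 cos 93° = -0.07
Net displacement: -1.57 east, 4.68 north. Direction back to start is (1.57, -4.68): bearing = atan2(1.57, -4.68) mod 360° = 161.45° ≈ 161°.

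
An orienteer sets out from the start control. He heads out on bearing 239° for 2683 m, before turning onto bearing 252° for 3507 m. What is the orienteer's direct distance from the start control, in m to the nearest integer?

Leg 1 (239°, 2683 m): east 2683 sin 239° = -2299.78, north 2683 cos 239° = -1381.85
Leg 2 (252°, 3507 m): east 3507 sin 252° = -3335.36, north 3507 cos 252° = -1083.72
Net: -5635.14 east, -2465.57 north. Distance = √((-5635.14)² + (-2465.57)²) = 6150.917 m.

6151 m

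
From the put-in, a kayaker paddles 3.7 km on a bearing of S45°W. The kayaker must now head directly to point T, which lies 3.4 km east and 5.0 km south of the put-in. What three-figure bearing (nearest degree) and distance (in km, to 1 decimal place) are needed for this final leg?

Leg 1 (S45°W, 3.7 km): east 3.7 sin 225° = -2.62, north 3.7 cos 225° = -2.62
Current position: (-2.62, -2.62). Target: (3.4, -5.0). Remaining: Δeast = 6.02, Δnorth = -2.38.
Bearing = atan2(6.02, -2.38) mod 360° = 111.61°; distance = √((6.02)² + (-2.38)²) = 6.471 km.

112°, 6.5 km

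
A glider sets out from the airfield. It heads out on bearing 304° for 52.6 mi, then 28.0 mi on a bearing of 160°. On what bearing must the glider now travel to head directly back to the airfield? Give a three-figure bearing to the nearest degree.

095°

Leg 1 (304°, 52.6 mi): east 52.6 sin 304° = -43.61, north 52.6 cos 304° = 29.41
Leg 2 (160°, 28.0 mi): east 28.0 sin 160° = 9.58, north 28.0 cos 160° = -26.31
Net displacement: -34.03 east, 3.10 north. Direction back to start is (34.03, -3.10): bearing = atan2(34.03, -3.10) mod 360° = 95.21° ≈ 095°.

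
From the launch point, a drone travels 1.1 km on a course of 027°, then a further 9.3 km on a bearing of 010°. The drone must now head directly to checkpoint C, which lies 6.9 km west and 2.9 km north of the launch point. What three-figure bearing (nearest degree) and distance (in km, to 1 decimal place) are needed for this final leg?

231°, 11.6 km

Leg 1 (027°, 1.1 km): east 1.1 sin 27° = 0.50, north 1.1 cos 27° = 0.98
Leg 2 (010°, 9.3 km): east 9.3 sin 10° = 1.61, north 9.3 cos 10° = 9.16
Current position: (2.11, 10.14). Target: (-6.9, 2.9). Remaining: Δeast = -9.01, Δnorth = -7.24.
Bearing = atan2(-9.01, -7.24) mod 360° = 231.23°; distance = √((-9.01)² + (-7.24)²) = 11.561 km.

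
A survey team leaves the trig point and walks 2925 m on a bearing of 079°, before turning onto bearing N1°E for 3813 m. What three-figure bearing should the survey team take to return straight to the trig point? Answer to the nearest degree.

Leg 1 (079°, 2925 m): east 2925 sin 79° = 2871.26, north 2925 cos 79° = 558.12
Leg 2 (N1°E, 3813 m): east 3813 sin 1° = 66.55, north 3813 cos 1° = 3812.42
Net displacement: 2937.81 east, 4370.54 north. Direction back to start is (-2937.81, -4370.54): bearing = atan2(-2937.81, -4370.54) mod 360° = 213.91° ≈ 214°.

214°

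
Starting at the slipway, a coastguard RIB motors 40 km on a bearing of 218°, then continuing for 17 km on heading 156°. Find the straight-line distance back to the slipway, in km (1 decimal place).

Leg 1 (218°, 40 km): east 40 sin 218° = -24.63, north 40 cos 218° = -31.52
Leg 2 (156°, 17 km): east 17 sin 156° = 6.91, north 17 cos 156° = -15.53
Net: -17.71 east, -47.05 north. Distance = √((-17.71)² + (-47.05)²) = 50.274 km.

50.3 km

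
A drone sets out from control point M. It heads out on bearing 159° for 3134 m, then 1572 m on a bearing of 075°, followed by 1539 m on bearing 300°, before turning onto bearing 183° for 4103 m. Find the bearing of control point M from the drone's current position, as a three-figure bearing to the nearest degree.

Leg 1 (159°, 3134 m): east 3134 sin 159° = 1123.13, north 3134 cos 159° = -2925.84
Leg 2 (075°, 1572 m): east 1572 sin 75° = 1518.44, north 1572 cos 75° = 406.86
Leg 3 (300°, 1539 m): east 1539 sin 300° = -1332.81, north 1539 cos 300° = 769.50
Leg 4 (183°, 4103 m): east 4103 sin 183° = -214.73, north 4103 cos 183° = -4097.38
Net displacement: 1094.01 east, -5846.85 north. Direction back to start is (-1094.01, 5846.85): bearing = atan2(-1094.01, 5846.85) mod 360° = 349.40° ≈ 349°.

349°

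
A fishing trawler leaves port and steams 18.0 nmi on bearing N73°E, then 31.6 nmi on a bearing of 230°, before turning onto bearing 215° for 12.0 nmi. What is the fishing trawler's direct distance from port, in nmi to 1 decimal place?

28.5 nmi

Leg 1 (N73°E, 18.0 nmi): east 18.0 sin 73° = 17.21, north 18.0 cos 73° = 5.26
Leg 2 (230°, 31.6 nmi): east 31.6 sin 230° = -24.21, north 31.6 cos 230° = -20.31
Leg 3 (215°, 12.0 nmi): east 12.0 sin 215° = -6.88, north 12.0 cos 215° = -9.83
Net: -13.88 east, -24.88 north. Distance = √((-13.88)² + (-24.88)²) = 28.487 nmi.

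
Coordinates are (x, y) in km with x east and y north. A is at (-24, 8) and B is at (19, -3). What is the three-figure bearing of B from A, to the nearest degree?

Δeast = 19 − -24 = 43.00; Δnorth = -3 − 8 = -11.00.
Bearing = atan2(Δeast, Δnorth) mod 360° = 104.35° ≈ 104°.

104°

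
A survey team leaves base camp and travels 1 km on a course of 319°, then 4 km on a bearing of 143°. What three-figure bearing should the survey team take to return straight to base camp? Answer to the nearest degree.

324°

Leg 1 (319°, 1 km): east 1 sin 319° = -0.66, north 1 cos 319° = 0.75
Leg 2 (143°, 4 km): east 4 sin 143° = 2.41, north 4 cos 143° = -3.19
Net displacement: 1.75 east, -2.44 north. Direction back to start is (-1.75, 2.44): bearing = atan2(-1.75, 2.44) mod 360° = 324.33° ≈ 324°.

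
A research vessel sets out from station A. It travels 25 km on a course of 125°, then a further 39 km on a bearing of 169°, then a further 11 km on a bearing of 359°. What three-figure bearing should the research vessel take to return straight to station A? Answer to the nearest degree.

326°

Leg 1 (125°, 25 km): east 25 sin 125° = 20.48, north 25 cos 125° = -14.34
Leg 2 (169°, 39 km): east 39 sin 169° = 7.44, north 39 cos 169° = -38.28
Leg 3 (359°, 11 km): east 11 sin 359° = -0.19, north 11 cos 359° = 11.00
Net displacement: 27.73 east, -41.62 north. Direction back to start is (-27.73, 41.62): bearing = atan2(-27.73, 41.62) mod 360° = 326.33° ≈ 326°.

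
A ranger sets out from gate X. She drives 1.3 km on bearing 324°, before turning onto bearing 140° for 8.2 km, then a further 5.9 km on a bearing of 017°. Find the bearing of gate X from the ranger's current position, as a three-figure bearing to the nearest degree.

266°

Leg 1 (324°, 1.3 km): east 1.3 sin 324° = -0.76, north 1.3 cos 324° = 1.05
Leg 2 (140°, 8.2 km): east 8.2 sin 140° = 5.27, north 8.2 cos 140° = -6.28
Leg 3 (017°, 5.9 km): east 5.9 sin 17° = 1.72, north 5.9 cos 17° = 5.64
Net displacement: 6.23 east, 0.41 north. Direction back to start is (-6.23, -0.41): bearing = atan2(-6.23, -0.41) mod 360° = 266.21° ≈ 266°.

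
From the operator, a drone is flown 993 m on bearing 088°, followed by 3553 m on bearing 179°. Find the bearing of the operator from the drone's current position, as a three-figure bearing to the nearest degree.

343°

Leg 1 (088°, 993 m): east 993 sin 88° = 992.40, north 993 cos 88° = 34.66
Leg 2 (179°, 3553 m): east 3553 sin 179° = 62.01, north 3553 cos 179° = -3552.46
Net displacement: 1054.40 east, -3517.80 north. Direction back to start is (-1054.40, 3517.80): bearing = atan2(-1054.40, 3517.80) mod 360° = 343.31° ≈ 343°.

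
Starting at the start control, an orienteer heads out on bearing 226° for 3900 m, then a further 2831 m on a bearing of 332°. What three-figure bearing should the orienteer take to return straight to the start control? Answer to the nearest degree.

087°

Leg 1 (226°, 3900 m): east 3900 sin 226° = -2805.43, north 3900 cos 226° = -2709.17
Leg 2 (332°, 2831 m): east 2831 sin 332° = -1329.07, north 2831 cos 332° = 2499.62
Net displacement: -4134.50 east, -209.54 north. Direction back to start is (4134.50, 209.54): bearing = atan2(4134.50, 209.54) mod 360° = 87.10° ≈ 087°.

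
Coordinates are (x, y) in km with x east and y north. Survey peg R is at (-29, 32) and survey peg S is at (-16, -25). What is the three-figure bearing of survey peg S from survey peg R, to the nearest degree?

167°

Δeast = -16 − -29 = 13.00; Δnorth = -25 − 32 = -57.00.
Bearing = atan2(Δeast, Δnorth) mod 360° = 167.15° ≈ 167°.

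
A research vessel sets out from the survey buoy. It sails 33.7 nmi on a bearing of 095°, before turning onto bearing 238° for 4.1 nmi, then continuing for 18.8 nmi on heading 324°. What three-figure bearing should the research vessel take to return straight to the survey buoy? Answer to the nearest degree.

Leg 1 (095°, 33.7 nmi): east 33.7 sin 95° = 33.57, north 33.7 cos 95° = -2.94
Leg 2 (238°, 4.1 nmi): east 4.1 sin 238° = -3.48, north 4.1 cos 238° = -2.17
Leg 3 (324°, 18.8 nmi): east 18.8 sin 324° = -11.05, north 18.8 cos 324° = 15.21
Net displacement: 19.04 east, 10.10 north. Direction back to start is (-19.04, -10.10): bearing = atan2(-19.04, -10.10) mod 360° = 242.06° ≈ 242°.

242°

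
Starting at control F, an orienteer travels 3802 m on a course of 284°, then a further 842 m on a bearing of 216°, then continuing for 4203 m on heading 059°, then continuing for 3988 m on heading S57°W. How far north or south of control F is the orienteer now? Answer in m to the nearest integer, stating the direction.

Leg 1 (284°, 3802 m): east 3802 sin 284° = -3689.06, north 3802 cos 284° = 919.79
Leg 2 (216°, 842 m): east 842 sin 216° = -494.92, north 842 cos 216° = -681.19
Leg 3 (059°, 4203 m): east 4203 sin 59° = 3602.67, north 4203 cos 59° = 2164.71
Leg 4 (S57°W, 3988 m): east 3988 sin 237° = -3344.62, north 3988 cos 237° = -2172.02
Net north component: 231.28 m.

231 m north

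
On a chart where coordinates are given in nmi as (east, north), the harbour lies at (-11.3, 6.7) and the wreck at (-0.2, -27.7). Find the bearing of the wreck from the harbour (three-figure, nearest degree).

162°

Δeast = -0.2 − -11.3 = 11.10; Δnorth = -27.7 − 6.7 = -34.40.
Bearing = atan2(Δeast, Δnorth) mod 360° = 162.12° ≈ 162°.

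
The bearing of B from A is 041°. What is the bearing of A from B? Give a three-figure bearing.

221°

Back-bearing = 041° + 180° = 221°.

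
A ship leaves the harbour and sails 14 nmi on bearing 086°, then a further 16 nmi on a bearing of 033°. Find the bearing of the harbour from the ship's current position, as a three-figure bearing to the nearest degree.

238°

Leg 1 (086°, 14 nmi): east 14 sin 86° = 13.97, north 14 cos 86° = 0.98
Leg 2 (033°, 16 nmi): east 16 sin 33° = 8.71, north 16 cos 33° = 13.42
Net displacement: 22.68 east, 14.40 north. Direction back to start is (-22.68, -14.40): bearing = atan2(-22.68, -14.40) mod 360° = 237.60° ≈ 238°.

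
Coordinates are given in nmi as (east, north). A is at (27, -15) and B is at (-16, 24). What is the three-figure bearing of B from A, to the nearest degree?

Δeast = -16 − 27 = -43.00; Δnorth = 24 − -15 = 39.00.
Bearing = atan2(Δeast, Δnorth) mod 360° = 312.21° ≈ 312°.

312°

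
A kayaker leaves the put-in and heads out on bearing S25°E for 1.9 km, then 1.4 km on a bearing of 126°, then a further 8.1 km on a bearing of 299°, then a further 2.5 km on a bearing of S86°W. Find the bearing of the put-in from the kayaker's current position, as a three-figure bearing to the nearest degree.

Leg 1 (S25°E, 1.9 km): east 1.9 sin 155° = 0.80, north 1.9 cos 155° = -1.72
Leg 2 (126°, 1.4 km): east 1.4 sin 126° = 1.13, north 1.4 cos 126° = -0.82
Leg 3 (299°, 8.1 km): east 8.1 sin 299° = -7.08, north 8.1 cos 299° = 3.93
Leg 4 (S86°W, 2.5 km): east 2.5 sin 266° = -2.49, north 2.5 cos 266° = -0.17
Net displacement: -7.64 east, 1.21 north. Direction back to start is (7.64, -1.21): bearing = atan2(7.64, -1.21) mod 360° = 98.98° ≈ 099°.

099°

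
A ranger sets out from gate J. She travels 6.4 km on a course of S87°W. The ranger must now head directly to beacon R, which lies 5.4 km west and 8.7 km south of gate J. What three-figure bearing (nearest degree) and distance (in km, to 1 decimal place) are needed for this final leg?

Leg 1 (S87°W, 6.4 km): east 6.4 sin 267° = -6.39, north 6.4 cos 267° = -0.33
Current position: (-6.39, -0.33). Target: (-5.4, -8.7). Remaining: Δeast = 0.99, Δnorth = -8.37.
Bearing = atan2(0.99, -8.37) mod 360° = 173.24°; distance = √((0.99)² + (-8.37)²) = 8.424 km.

173°, 8.4 km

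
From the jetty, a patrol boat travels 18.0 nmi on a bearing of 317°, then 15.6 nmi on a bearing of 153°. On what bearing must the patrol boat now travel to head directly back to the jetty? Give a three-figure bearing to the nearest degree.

Leg 1 (317°, 18.0 nmi): east 18.0 sin 317° = -12.28, north 18.0 cos 317° = 13.16
Leg 2 (153°, 15.6 nmi): east 15.6 sin 153° = 7.08, north 15.6 cos 153° = -13.90
Net displacement: -5.19 east, -0.74 north. Direction back to start is (5.19, 0.74): bearing = atan2(5.19, 0.74) mod 360° = 81.94° ≈ 082°.

082°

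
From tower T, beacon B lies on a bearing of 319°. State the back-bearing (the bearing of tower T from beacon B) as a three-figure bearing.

139°

Back-bearing = 319° − 180° = 139°.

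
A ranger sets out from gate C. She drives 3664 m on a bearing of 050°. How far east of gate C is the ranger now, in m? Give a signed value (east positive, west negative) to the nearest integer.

Leg 1 (050°, 3664 m): east 3664 sin 50° = 2806.79, north 3664 cos 50° = 2355.17
Net east component: 2806.79 m.

2807 m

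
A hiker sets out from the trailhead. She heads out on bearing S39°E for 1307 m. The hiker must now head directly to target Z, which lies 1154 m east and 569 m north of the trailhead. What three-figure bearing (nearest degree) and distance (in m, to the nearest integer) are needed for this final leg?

012°, 1619 m

Leg 1 (S39°E, 1307 m): east 1307 sin 141° = 822.52, north 1307 cos 141° = -1015.73
Current position: (822.52, -1015.73). Target: (1154, 569). Remaining: Δeast = 331.48, Δnorth = 1584.73.
Bearing = atan2(331.48, 1584.73) mod 360° = 11.81°; distance = √((331.48)² + (1584.73)²) = 1619.026 m.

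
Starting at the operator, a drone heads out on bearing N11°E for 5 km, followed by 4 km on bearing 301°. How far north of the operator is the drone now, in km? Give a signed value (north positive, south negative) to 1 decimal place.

Leg 1 (N11°E, 5 km): east 5 sin 11° = 0.95, north 5 cos 11° = 4.91
Leg 2 (301°, 4 km): east 4 sin 301° = -3.43, north 4 cos 301° = 2.06
Net north component: 6.97 km.

7.0 km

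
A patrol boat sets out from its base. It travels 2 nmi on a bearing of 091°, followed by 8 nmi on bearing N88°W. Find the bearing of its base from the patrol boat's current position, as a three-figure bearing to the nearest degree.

Leg 1 (091°, 2 nmi): east 2 sin 91° = 2.00, north 2 cos 91° = -0.03
Leg 2 (N88°W, 8 nmi): east 8 sin 272° = -8.00, north 8 cos 272° = 0.28
Net displacement: -6.00 east, 0.24 north. Direction back to start is (6.00, -0.24): bearing = atan2(6.00, -0.24) mod 360° = 92.33° ≈ 092°.

092°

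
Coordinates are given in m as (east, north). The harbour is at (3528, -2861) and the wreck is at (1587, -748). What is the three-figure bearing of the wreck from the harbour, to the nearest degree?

317°

Δeast = 1587 − 3528 = -1941.00; Δnorth = -748 − -2861 = 2113.00.
Bearing = atan2(Δeast, Δnorth) mod 360° = 317.43° ≈ 317°.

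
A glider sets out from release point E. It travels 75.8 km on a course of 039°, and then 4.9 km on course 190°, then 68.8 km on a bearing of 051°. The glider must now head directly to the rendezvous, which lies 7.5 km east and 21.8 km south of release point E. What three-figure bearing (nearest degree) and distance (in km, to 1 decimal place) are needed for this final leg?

Leg 1 (039°, 75.8 km): east 75.8 sin 39° = 47.70, north 75.8 cos 39° = 58.91
Leg 2 (190°, 4.9 km): east 4.9 sin 190° = -0.85, north 4.9 cos 190° = -4.83
Leg 3 (051°, 68.8 km): east 68.8 sin 51° = 53.47, north 68.8 cos 51° = 43.30
Current position: (100.32, 97.38). Target: (7.5, -21.8). Remaining: Δeast = -92.82, Δnorth = -119.18.
Bearing = atan2(-92.82, -119.18) mod 360° = 217.91°; distance = √((-92.82)² + (-119.18)²) = 151.060 km.

218°, 151.1 km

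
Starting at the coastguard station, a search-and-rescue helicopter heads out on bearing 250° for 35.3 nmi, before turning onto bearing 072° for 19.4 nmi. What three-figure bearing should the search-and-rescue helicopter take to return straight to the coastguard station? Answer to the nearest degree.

Leg 1 (250°, 35.3 nmi): east 35.3 sin 250° = -33.17, north 35.3 cos 250° = -12.07
Leg 2 (072°, 19.4 nmi): east 19.4 sin 72° = 18.45, north 19.4 cos 72° = 5.99
Net displacement: -14.72 east, -6.08 north. Direction back to start is (14.72, 6.08): bearing = atan2(14.72, 6.08) mod 360° = 67.56° ≈ 068°.

068°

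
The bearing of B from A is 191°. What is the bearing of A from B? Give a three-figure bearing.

Back-bearing = 191° − 180° = 011°.

011°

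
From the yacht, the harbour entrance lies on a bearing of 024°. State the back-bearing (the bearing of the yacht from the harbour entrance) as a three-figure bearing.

204°

Back-bearing = 024° + 180° = 204°.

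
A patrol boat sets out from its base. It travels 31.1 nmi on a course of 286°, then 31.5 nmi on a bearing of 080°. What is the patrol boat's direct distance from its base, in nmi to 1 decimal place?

14.1 nmi

Leg 1 (286°, 31.1 nmi): east 31.1 sin 286° = -29.90, north 31.1 cos 286° = 8.57
Leg 2 (080°, 31.5 nmi): east 31.5 sin 80° = 31.02, north 31.5 cos 80° = 5.47
Net: 1.13 east, 14.04 north. Distance = √((1.13)² + (14.04)²) = 14.087 nmi.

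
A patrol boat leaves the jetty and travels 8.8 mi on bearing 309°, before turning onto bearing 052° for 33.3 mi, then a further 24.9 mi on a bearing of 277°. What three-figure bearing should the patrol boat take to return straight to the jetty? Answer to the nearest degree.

Leg 1 (309°, 8.8 mi): east 8.8 sin 309° = -6.84, north 8.8 cos 309° = 5.54
Leg 2 (052°, 33.3 mi): east 33.3 sin 52° = 26.24, north 33.3 cos 52° = 20.50
Leg 3 (277°, 24.9 mi): east 24.9 sin 277° = -24.71, north 24.9 cos 277° = 3.03
Net displacement: -5.31 east, 29.07 north. Direction back to start is (5.31, -29.07): bearing = atan2(5.31, -29.07) mod 360° = 169.64° ≈ 170°.

170°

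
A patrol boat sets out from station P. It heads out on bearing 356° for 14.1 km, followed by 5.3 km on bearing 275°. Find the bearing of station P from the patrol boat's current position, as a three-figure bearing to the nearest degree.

Leg 1 (356°, 14.1 km): east 14.1 sin 356° = -0.98, north 14.1 cos 356° = 14.07
Leg 2 (275°, 5.3 km): east 5.3 sin 275° = -5.28, north 5.3 cos 275° = 0.46
Net displacement: -6.26 east, 14.53 north. Direction back to start is (6.26, -14.53): bearing = atan2(6.26, -14.53) mod 360° = 156.68° ≈ 157°.

157°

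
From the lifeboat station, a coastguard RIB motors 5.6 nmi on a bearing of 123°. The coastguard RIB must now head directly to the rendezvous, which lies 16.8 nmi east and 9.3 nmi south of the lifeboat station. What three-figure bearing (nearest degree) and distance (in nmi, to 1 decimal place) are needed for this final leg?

117°, 13.6 nmi

Leg 1 (123°, 5.6 nmi): east 5.6 sin 123° = 4.70, north 5.6 cos 123° = -3.05
Current position: (4.70, -3.05). Target: (16.8, -9.3). Remaining: Δeast = 12.10, Δnorth = -6.25.
Bearing = atan2(12.10, -6.25) mod 360° = 117.31°; distance = √((12.10)² + (-6.25)²) = 13.622 nmi.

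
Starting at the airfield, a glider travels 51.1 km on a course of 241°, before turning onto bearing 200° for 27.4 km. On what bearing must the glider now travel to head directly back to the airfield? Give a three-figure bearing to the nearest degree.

047°

Leg 1 (241°, 51.1 km): east 51.1 sin 241° = -44.69, north 51.1 cos 241° = -24.77
Leg 2 (200°, 27.4 km): east 27.4 sin 200° = -9.37, north 27.4 cos 200° = -25.75
Net displacement: -54.06 east, -50.52 north. Direction back to start is (54.06, 50.52): bearing = atan2(54.06, 50.52) mod 360° = 46.94° ≈ 047°.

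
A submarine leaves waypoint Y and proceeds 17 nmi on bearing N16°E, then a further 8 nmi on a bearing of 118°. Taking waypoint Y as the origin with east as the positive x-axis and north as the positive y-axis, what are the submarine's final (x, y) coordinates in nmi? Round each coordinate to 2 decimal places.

(11.75, 12.59)

Leg 1 (N16°E, 17 nmi): east 17 sin 16° = 4.69, north 17 cos 16° = 16.34
Leg 2 (118°, 8 nmi): east 8 sin 118° = 7.06, north 8 cos 118° = -3.76
Summing: 11.75 nmi east, 12.59 nmi north → (11.75, 12.59).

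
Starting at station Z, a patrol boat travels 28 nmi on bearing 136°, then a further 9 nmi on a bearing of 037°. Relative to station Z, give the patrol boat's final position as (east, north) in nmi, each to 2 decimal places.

Leg 1 (136°, 28 nmi): east 28 sin 136° = 19.45, north 28 cos 136° = -20.14
Leg 2 (037°, 9 nmi): east 9 sin 37° = 5.42, north 9 cos 37° = 7.19
Summing: 24.87 nmi east, -12.95 nmi north → (24.87, -12.95).

(24.87, -12.95)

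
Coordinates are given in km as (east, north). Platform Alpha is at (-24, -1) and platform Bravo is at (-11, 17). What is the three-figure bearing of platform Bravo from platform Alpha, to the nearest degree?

Δeast = -11 − -24 = 13.00; Δnorth = 17 − -1 = 18.00.
Bearing = atan2(Δeast, Δnorth) mod 360° = 35.84° ≈ 036°.

036°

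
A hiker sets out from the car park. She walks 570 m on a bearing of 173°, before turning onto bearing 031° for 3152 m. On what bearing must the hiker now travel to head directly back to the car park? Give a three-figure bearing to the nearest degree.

218°

Leg 1 (173°, 570 m): east 570 sin 173° = 69.47, north 570 cos 173° = -565.75
Leg 2 (031°, 3152 m): east 3152 sin 31° = 1623.40, north 3152 cos 31° = 2701.79
Net displacement: 1692.87 east, 2136.04 north. Direction back to start is (-1692.87, -2136.04): bearing = atan2(-1692.87, -2136.04) mod 360° = 218.40° ≈ 218°.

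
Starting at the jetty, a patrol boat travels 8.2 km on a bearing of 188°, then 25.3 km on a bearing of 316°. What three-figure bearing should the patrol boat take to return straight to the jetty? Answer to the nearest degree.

Leg 1 (188°, 8.2 km): east 8.2 sin 188° = -1.14, north 8.2 cos 188° = -8.12
Leg 2 (316°, 25.3 km): east 25.3 sin 316° = -17.57, north 25.3 cos 316° = 18.20
Net displacement: -18.72 east, 10.08 north. Direction back to start is (18.72, -10.08): bearing = atan2(18.72, -10.08) mod 360° = 118.30° ≈ 118°.

118°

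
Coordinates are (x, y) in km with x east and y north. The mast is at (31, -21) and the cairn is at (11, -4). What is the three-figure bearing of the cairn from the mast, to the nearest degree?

Δeast = 11 − 31 = -20.00; Δnorth = -4 − -21 = 17.00.
Bearing = atan2(Δeast, Δnorth) mod 360° = 310.36° ≈ 310°.

310°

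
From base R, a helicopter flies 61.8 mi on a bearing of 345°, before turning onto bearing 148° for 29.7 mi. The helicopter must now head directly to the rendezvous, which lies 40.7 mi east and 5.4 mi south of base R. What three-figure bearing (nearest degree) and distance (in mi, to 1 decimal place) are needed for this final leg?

134°, 57.2 mi

Leg 1 (345°, 61.8 mi): east 61.8 sin 345° = -16.00, north 61.8 cos 345° = 59.69
Leg 2 (148°, 29.7 mi): east 29.7 sin 148° = 15.74, north 29.7 cos 148° = -25.19
Current position: (-0.26, 34.51). Target: (40.7, -5.4). Remaining: Δeast = 40.96, Δnorth = -39.91.
Bearing = atan2(40.96, -39.91) mod 360° = 134.26°; distance = √((40.96)² + (-39.91)²) = 57.184 mi.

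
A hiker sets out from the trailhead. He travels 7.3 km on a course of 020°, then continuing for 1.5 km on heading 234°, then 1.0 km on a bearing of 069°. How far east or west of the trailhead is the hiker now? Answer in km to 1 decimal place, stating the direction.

2.2 km east

Leg 1 (020°, 7.3 km): east 7.3 sin 20° = 2.50, north 7.3 cos 20° = 6.86
Leg 2 (234°, 1.5 km): east 1.5 sin 234° = -1.21, north 1.5 cos 234° = -0.88
Leg 3 (069°, 1.0 km): east 1.0 sin 69° = 0.93, north 1.0 cos 69° = 0.36
Net east component: 2.22 km.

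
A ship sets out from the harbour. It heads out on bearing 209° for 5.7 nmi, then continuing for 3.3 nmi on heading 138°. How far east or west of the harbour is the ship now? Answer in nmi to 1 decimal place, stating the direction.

0.6 nmi west

Leg 1 (209°, 5.7 nmi): east 5.7 sin 209° = -2.76, north 5.7 cos 209° = -4.99
Leg 2 (138°, 3.3 nmi): east 3.3 sin 138° = 2.21, north 3.3 cos 138° = -2.45
Net east component: -0.56 nmi.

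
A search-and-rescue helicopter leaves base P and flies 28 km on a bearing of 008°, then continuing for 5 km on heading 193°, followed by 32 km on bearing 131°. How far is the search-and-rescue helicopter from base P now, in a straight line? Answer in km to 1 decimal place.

Leg 1 (008°, 28 km): east 28 sin 8° = 3.90, north 28 cos 8° = 27.73
Leg 2 (193°, 5 km): east 5 sin 193° = -1.12, north 5 cos 193° = -4.87
Leg 3 (131°, 32 km): east 32 sin 131° = 24.15, north 32 cos 131° = -20.99
Net: 26.92 east, 1.86 north. Distance = √((26.92)² + (1.86)²) = 26.987 km.

27.0 km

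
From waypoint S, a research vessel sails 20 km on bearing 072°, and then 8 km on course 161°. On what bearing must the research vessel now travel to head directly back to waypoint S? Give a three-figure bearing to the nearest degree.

274°

Leg 1 (072°, 20 km): east 20 sin 72° = 19.02, north 20 cos 72° = 6.18
Leg 2 (161°, 8 km): east 8 sin 161° = 2.60, north 8 cos 161° = -7.56
Net displacement: 21.63 east, -1.38 north. Direction back to start is (-21.63, 1.38): bearing = atan2(-21.63, 1.38) mod 360° = 273.66° ≈ 274°.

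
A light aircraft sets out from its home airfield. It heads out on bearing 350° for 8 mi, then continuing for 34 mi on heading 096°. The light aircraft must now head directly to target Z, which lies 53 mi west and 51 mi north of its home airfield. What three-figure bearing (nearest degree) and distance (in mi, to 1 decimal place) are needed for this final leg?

299°, 97.3 mi

Leg 1 (350°, 8 mi): east 8 sin 350° = -1.39, north 8 cos 350° = 7.88
Leg 2 (096°, 34 mi): east 34 sin 96° = 33.81, north 34 cos 96° = -3.55
Current position: (32.42, 4.32). Target: (-53, 51). Remaining: Δeast = -85.42, Δnorth = 46.68.
Bearing = atan2(-85.42, 46.68) mod 360° = 298.65°; distance = √((-85.42)² + (46.68)²) = 97.345 mi.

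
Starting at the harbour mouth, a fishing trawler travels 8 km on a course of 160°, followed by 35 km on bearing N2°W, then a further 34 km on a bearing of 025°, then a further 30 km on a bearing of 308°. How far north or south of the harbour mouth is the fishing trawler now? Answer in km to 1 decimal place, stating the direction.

76.7 km north

Leg 1 (160°, 8 km): east 8 sin 160° = 2.74, north 8 cos 160° = -7.52
Leg 2 (N2°W, 35 km): east 35 sin 358° = -1.22, north 35 cos 358° = 34.98
Leg 3 (025°, 34 km): east 34 sin 25° = 14.37, north 34 cos 25° = 30.81
Leg 4 (308°, 30 km): east 30 sin 308° = -23.64, north 30 cos 308° = 18.47
Net north component: 76.75 km.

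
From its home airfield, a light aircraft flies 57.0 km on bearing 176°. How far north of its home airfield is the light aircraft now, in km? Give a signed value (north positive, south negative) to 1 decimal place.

Leg 1 (176°, 57.0 km): east 57.0 sin 176° = 3.98, north 57.0 cos 176° = -56.86
Net north component: -56.86 km.

-56.9 km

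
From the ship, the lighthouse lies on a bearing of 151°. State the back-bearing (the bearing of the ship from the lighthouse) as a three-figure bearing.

331°

Back-bearing = 151° + 180° = 331°.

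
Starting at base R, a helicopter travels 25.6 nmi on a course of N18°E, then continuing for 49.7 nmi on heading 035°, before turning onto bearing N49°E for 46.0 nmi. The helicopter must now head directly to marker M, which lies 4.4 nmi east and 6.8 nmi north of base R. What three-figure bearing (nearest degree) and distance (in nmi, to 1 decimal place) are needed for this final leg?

217°, 110.8 nmi

Leg 1 (N18°E, 25.6 nmi): east 25.6 sin 18° = 7.91, north 25.6 cos 18° = 24.35
Leg 2 (035°, 49.7 nmi): east 49.7 sin 35° = 28.51, north 49.7 cos 35° = 40.71
Leg 3 (N49°E, 46.0 nmi): east 46.0 sin 49° = 34.72, north 46.0 cos 49° = 30.18
Current position: (71.13, 95.24). Target: (4.4, 6.8). Remaining: Δeast = -66.73, Δnorth = -88.44.
Bearing = atan2(-66.73, -88.44) mod 360° = 217.04°; distance = √((-66.73)² + (-88.44)²) = 110.791 nmi.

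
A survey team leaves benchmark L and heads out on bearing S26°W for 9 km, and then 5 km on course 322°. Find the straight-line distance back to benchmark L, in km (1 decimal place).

Leg 1 (S26°W, 9 km): east 9 sin 206° = -3.95, north 9 cos 206° = -8.09
Leg 2 (322°, 5 km): east 5 sin 322° = -3.08, north 5 cos 322° = 3.94
Net: -7.02 east, -4.15 north. Distance = √((-7.02)² + (-4.15)²) = 8.158 km.

8.2 km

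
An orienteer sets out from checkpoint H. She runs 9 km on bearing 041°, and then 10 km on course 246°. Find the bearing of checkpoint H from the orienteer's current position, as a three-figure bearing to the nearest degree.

Leg 1 (041°, 9 km): east 9 sin 41° = 5.90, north 9 cos 41° = 6.79
Leg 2 (246°, 10 km): east 10 sin 246° = -9.14, north 10 cos 246° = -4.07
Net displacement: -3.23 east, 2.73 north. Direction back to start is (3.23, -2.73): bearing = atan2(3.23, -2.73) mod 360° = 130.14° ≈ 130°.

130°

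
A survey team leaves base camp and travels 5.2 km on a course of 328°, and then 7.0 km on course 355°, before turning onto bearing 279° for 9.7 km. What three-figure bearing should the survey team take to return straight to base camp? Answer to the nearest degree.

135°

Leg 1 (328°, 5.2 km): east 5.2 sin 328° = -2.76, north 5.2 cos 328° = 4.41
Leg 2 (355°, 7.0 km): east 7.0 sin 355° = -0.61, north 7.0 cos 355° = 6.97
Leg 3 (279°, 9.7 km): east 9.7 sin 279° = -9.58, north 9.7 cos 279° = 1.52
Net displacement: -12.95 east, 12.90 north. Direction back to start is (12.95, -12.90): bearing = atan2(12.95, -12.90) mod 360° = 134.90° ≈ 135°.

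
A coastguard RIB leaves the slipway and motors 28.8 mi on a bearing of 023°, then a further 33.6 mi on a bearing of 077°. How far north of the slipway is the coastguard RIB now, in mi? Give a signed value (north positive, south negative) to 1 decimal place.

Leg 1 (023°, 28.8 mi): east 28.8 sin 23° = 11.25, north 28.8 cos 23° = 26.51
Leg 2 (077°, 33.6 mi): east 33.6 sin 77° = 32.74, north 33.6 cos 77° = 7.56
Net north component: 34.07 mi.

34.1 mi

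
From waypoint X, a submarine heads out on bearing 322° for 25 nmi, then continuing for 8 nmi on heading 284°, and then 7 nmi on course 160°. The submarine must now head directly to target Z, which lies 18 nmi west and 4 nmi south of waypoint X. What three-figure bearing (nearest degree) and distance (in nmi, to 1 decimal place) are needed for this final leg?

172°, 19.3 nmi

Leg 1 (322°, 25 nmi): east 25 sin 322° = -15.39, north 25 cos 322° = 19.70
Leg 2 (284°, 8 nmi): east 8 sin 284° = -7.76, north 8 cos 284° = 1.94
Leg 3 (160°, 7 nmi): east 7 sin 160° = 2.39, north 7 cos 160° = -6.58
Current position: (-20.76, 15.06). Target: (-18, -4). Remaining: Δeast = 2.76, Δnorth = -19.06.
Bearing = atan2(2.76, -19.06) mod 360° = 171.76°; distance = √((2.76)² + (-19.06)²) = 19.257 nmi.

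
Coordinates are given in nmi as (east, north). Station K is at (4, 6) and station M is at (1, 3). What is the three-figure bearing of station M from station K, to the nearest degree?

Δeast = 1 − 4 = -3.00; Δnorth = 3 − 6 = -3.00.
Bearing = atan2(Δeast, Δnorth) mod 360° = 225.00° ≈ 225°.

225°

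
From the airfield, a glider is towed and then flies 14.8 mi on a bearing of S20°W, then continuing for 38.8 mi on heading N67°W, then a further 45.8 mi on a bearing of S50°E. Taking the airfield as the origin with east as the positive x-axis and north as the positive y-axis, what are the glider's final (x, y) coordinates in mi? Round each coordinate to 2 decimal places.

Leg 1 (S20°W, 14.8 mi): east 14.8 sin 200° = -5.06, north 14.8 cos 200° = -13.91
Leg 2 (N67°W, 38.8 mi): east 38.8 sin 293° = -35.72, north 38.8 cos 293° = 15.16
Leg 3 (S50°E, 45.8 mi): east 45.8 sin 130° = 35.08, north 45.8 cos 130° = -29.44
Summing: -5.69 mi east, -28.19 mi north → (-5.69, -28.19).

(-5.69, -28.19)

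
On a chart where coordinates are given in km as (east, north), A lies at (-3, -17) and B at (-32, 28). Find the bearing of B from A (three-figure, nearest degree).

327°

Δeast = -32 − -3 = -29.00; Δnorth = 28 − -17 = 45.00.
Bearing = atan2(Δeast, Δnorth) mod 360° = 327.20° ≈ 327°.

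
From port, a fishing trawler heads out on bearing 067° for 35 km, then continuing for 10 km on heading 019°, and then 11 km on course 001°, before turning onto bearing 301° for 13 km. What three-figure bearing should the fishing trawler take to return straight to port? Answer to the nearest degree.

Leg 1 (067°, 35 km): east 35 sin 67° = 32.22, north 35 cos 67° = 13.68
Leg 2 (019°, 10 km): east 10 sin 19° = 3.26, north 10 cos 19° = 9.46
Leg 3 (001°, 11 km): east 11 sin 1° = 0.19, north 11 cos 1° = 11.00
Leg 4 (301°, 13 km): east 13 sin 301° = -11.14, north 13 cos 301° = 6.70
Net displacement: 24.52 east, 40.82 north. Direction back to start is (-24.52, -40.82): bearing = atan2(-24.52, -40.82) mod 360° = 210.99° ≈ 211°.

211°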